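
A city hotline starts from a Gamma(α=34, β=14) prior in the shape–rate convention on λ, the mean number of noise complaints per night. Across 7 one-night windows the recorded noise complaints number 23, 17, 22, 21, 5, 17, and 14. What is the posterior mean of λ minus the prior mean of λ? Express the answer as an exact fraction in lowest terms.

Total count: 23 + 17 + 22 + 21 + 5 + 17 + 14 = 119.
Total exposure: 7 nights.
Gamma(α, β) with Poisson data over total exposure Σt gives posterior Gamma(α+Σx, β+Σt) = Gamma(153, 21).
Posterior mean = 153/21 = 51/7; prior mean = 34/14 = 17/7. Difference = 51/7 − 17/7 = 34/7.

34/7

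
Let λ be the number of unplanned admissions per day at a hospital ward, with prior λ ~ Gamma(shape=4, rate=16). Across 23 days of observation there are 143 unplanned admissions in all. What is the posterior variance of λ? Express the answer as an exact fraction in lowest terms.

49/507

Total count 143 over total exposure 23 days.
Conjugate update: add total count to the shape and total exposure to the rate, giving Gamma(147, 39).
Posterior variance = α'/β'² = 147/1521 = 49/507.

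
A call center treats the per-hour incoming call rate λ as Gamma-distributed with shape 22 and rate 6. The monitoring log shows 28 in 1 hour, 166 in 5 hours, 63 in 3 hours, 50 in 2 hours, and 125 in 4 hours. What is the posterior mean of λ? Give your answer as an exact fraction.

454/21

Total count: 28 + 166 + 63 + 50 + 125 = 432.
Total exposure: 1 + 5 + 3 + 2 + 4 = 15 hours.
Posterior: α' = 22 + 432 = 454, β' = 6 + 15 = 21.
Posterior mean = α'/β' = 454/21.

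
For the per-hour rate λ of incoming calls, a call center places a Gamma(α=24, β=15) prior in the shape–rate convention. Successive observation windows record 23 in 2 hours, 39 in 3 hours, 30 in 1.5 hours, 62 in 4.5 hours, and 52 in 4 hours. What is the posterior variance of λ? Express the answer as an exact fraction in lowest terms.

Total count: 23 + 39 + 30 + 62 + 52 = 206.
Total exposure: 2 + 3 + 1.5 + 4.5 + 4 = 15 hours.
Conjugate update: add total count to the shape and total exposure to the rate, giving Gamma(230, 30).
Posterior variance = α'/β'² = 230/900 = 23/90.

23/90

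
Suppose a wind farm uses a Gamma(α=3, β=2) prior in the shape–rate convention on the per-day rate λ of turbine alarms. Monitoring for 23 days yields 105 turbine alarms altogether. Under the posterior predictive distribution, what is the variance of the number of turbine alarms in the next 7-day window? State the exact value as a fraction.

Total count 105 over total exposure 23 days.
Conjugate update: add total count to the shape and total exposure to the rate, giving Gamma(108, 25).
The posterior predictive for a window of length T is Negative Binomial with variance T·α'·(β'+T)/β'² = 7·108·32/625 = 24192/625.

24192/625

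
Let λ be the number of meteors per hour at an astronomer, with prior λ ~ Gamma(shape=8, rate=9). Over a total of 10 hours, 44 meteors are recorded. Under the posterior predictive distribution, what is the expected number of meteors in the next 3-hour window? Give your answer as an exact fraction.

156/19

Total count 44 over total exposure 10 hours.
Gamma(α, β) with Poisson data over total exposure Σt gives posterior Gamma(α+Σx, β+Σt) = Gamma(52, 19).
Predictive mean over a 3-hour window = T·E[λ|data] = 3·52/19 = 156/19.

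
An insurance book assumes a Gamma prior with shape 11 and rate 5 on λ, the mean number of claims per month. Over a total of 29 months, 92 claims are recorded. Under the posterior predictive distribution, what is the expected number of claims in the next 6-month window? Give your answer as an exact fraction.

309/17

Total count 92 over total exposure 29 months.
Conjugate update: add total count to the shape and total exposure to the rate, giving Gamma(103, 34).
Predictive mean over a 6-month window = T·E[λ|data] = 6·103/34 = 309/17.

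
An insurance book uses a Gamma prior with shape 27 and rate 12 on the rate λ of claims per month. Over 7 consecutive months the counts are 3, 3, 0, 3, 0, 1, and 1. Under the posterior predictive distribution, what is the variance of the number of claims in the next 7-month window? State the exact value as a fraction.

364/19

Total count: 3 + 3 + 0 + 3 + 0 + 1 + 1 = 11.
Total exposure: 7 months.
By Gamma–Poisson conjugacy, the posterior is Gamma(α + Σx, β + Σt) = Gamma(27 + 11, 12 + 7) = Gamma(38, 19).
The posterior predictive for a window of length T is Negative Binomial with variance T·α'·(β'+T)/β'² = 7·38·26/361 = 364/19.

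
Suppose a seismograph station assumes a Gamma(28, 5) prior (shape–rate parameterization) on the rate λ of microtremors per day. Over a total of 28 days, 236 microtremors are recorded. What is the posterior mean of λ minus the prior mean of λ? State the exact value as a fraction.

12/5

Total count 236 over total exposure 28 days.
The Gamma prior is conjugate for the Poisson rate, so λ | data ~ Gamma(28+236, 5+28) = Gamma(264, 33).
Posterior mean = 264/33 = 8; prior mean = 28/5 = 28/5. Difference = 8 − 28/5 = 12/5.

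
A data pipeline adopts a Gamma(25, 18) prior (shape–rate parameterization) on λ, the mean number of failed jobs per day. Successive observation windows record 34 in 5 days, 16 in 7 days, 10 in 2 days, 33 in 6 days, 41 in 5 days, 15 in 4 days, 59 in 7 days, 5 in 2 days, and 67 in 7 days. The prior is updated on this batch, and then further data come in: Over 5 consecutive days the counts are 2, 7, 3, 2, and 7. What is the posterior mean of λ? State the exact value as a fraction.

Total count: 34 + 16 + 10 + 33 + 41 + 15 + 59 + 5 + 67 = 280.
Total exposure: 5 + 7 + 2 + 6 + 5 + 4 + 7 + 2 + 7 = 45 days.
After the first batch: Gamma(25 + 280, 18 + 45) = Gamma(305, 63).
Total count: 2 + 7 + 3 + 2 + 7 = 21.
Total exposure: 5 days.
After the second batch: Gamma(305 + 21, 63 + 5) = Gamma(326, 68).
Posterior mean = α'/β' = 326/68 = 163/34.

163/34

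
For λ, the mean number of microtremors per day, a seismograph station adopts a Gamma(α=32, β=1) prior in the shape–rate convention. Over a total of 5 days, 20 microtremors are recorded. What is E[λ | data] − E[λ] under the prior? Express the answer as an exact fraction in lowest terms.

-70/3

Total count 20 over total exposure 5 days.
The Gamma prior is conjugate for the Poisson rate, so λ | data ~ Gamma(32+20, 1+5) = Gamma(52, 6).
Posterior mean = 52/6 = 26/3; prior mean = 32/1 = 32. Difference = 26/3 − 32 = -70/3.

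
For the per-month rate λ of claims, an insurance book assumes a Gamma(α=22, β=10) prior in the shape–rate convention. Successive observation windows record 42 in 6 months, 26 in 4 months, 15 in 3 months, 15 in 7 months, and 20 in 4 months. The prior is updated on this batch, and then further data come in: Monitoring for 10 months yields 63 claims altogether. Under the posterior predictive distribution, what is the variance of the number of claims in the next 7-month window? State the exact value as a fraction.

72471/1936

Total count: 42 + 26 + 15 + 15 + 20 = 118.
Total exposure: 6 + 4 + 3 + 7 + 4 = 24 months.
After the first batch: Gamma(22 + 118, 10 + 24) = Gamma(140, 34).
Total count 63 over total exposure 10 months.
After the second batch: Gamma(140 + 63, 34 + 10) = Gamma(203, 44).
The posterior predictive for a window of length T is Negative Binomial with variance T·α'·(β'+T)/β'² = 7·203·51/1936 = 72471/1936.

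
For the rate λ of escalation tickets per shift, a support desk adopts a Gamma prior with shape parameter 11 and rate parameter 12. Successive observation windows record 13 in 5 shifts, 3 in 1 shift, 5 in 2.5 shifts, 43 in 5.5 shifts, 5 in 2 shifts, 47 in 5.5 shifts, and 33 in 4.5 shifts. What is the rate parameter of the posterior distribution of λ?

38

Total count: 13 + 3 + 5 + 43 + 5 + 47 + 33 = 149.
Total exposure: 5 + 1 + 2.5 + 5.5 + 2 + 5.5 + 4.5 = 26 shifts.
Gamma(α, β) with Poisson data over total exposure Σt gives posterior Gamma(α+Σx, β+Σt) = Gamma(160, 38).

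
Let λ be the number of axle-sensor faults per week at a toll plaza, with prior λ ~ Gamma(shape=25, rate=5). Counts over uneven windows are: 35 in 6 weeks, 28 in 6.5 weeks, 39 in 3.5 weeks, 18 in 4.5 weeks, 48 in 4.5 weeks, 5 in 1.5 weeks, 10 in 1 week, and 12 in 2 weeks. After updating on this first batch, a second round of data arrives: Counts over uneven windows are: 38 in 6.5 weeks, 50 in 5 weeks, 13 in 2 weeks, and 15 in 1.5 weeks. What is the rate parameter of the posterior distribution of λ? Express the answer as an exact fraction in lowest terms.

99/2

Total count: 35 + 28 + 39 + 18 + 48 + 5 + 10 + 12 = 195.
Total exposure: 6 + 6.5 + 3.5 + 4.5 + 4.5 + 1.5 + 1 + 2 = 29.5 weeks.
After the first batch: Gamma(25 + 195, 5 + 29.5) = Gamma(220, 69/2).
Total count: 38 + 50 + 13 + 15 = 116.
Total exposure: 6.5 + 5 + 2 + 1.5 = 15 weeks.
After the second batch: Gamma(220 + 116, 69/2 + 15) = Gamma(336, 99/2).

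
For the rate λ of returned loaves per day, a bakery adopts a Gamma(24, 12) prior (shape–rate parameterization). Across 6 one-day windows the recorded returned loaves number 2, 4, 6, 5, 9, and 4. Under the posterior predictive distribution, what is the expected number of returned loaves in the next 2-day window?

Total count: 2 + 4 + 6 + 5 + 9 + 4 = 30.
Total exposure: 6 days.
Posterior: α' = 24 + 30 = 54, β' = 12 + 6 = 18.
Predictive mean over a 2-day window = T·E[λ|data] = 2·54/18 = 6.

6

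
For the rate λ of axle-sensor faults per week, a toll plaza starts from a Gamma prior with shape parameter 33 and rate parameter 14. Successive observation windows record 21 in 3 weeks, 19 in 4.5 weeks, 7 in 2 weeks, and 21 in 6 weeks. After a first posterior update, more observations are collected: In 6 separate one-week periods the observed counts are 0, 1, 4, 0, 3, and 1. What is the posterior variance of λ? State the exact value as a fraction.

Total count: 21 + 19 + 7 + 21 = 68.
Total exposure: 3 + 4.5 + 2 + 6 = 15.5 weeks.
After the first batch: Gamma(33 + 68, 14 + 15.5) = Gamma(101, 59/2).
Total count: 0 + 1 + 4 + 0 + 3 + 1 = 9.
Total exposure: 6 weeks.
After the second batch: Gamma(101 + 9, 59/2 + 6) = Gamma(110, 71/2).
Posterior variance = α'/β'² = 110/(5041/4) = 440/5041.

440/5041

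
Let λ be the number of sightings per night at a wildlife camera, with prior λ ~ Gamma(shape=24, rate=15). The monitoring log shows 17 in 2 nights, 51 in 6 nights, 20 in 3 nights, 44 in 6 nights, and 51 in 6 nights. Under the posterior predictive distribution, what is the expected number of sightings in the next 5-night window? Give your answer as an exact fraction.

Total count: 17 + 51 + 20 + 44 + 51 = 183.
Total exposure: 2 + 6 + 3 + 6 + 6 = 23 nights.
Posterior: α' = 24 + 183 = 207, β' = 15 + 23 = 38.
Predictive mean over a 5-night window = T·E[λ|data] = 5·207/38 = 1035/38.

1035/38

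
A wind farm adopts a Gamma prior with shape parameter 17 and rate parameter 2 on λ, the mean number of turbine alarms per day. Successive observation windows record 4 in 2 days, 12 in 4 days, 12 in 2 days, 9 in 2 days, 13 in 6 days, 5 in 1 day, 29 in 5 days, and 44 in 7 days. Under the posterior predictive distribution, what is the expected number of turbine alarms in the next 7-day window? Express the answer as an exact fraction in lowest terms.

1015/31

Total count: 4 + 12 + 12 + 9 + 13 + 5 + 29 + 44 = 128.
Total exposure: 2 + 4 + 2 + 2 + 6 + 1 + 5 + 7 = 29 days.
The Gamma prior is conjugate for the Poisson rate, so λ | data ~ Gamma(17+128, 2+29) = Gamma(145, 31).
Predictive mean over a 7-day window = T·E[λ|data] = 7·145/31 = 1015/31.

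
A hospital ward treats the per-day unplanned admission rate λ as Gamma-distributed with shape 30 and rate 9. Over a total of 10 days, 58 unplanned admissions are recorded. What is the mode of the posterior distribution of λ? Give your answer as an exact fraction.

87/19

Total count 58 over total exposure 10 days.
Gamma(α, β) with Poisson data over total exposure Σt gives posterior Gamma(α+Σx, β+Σt) = Gamma(88, 19).
Posterior mode = (α'−1)/β' = 87/19.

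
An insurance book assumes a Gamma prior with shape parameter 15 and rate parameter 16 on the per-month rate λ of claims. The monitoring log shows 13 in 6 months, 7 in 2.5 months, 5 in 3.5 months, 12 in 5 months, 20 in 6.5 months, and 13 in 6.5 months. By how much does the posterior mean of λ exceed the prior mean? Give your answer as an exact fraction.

Total count: 13 + 7 + 5 + 12 + 20 + 13 = 70.
Total exposure: 6 + 2.5 + 3.5 + 5 + 6.5 + 6.5 = 30 months.
By Gamma–Poisson conjugacy, the posterior is Gamma(α + Σx, β + Σt) = Gamma(15 + 70, 16 + 30) = Gamma(85, 46).
Posterior mean = 85/46 = 85/46; prior mean = 15/16 = 15/16. Difference = 85/46 − 15/16 = 335/368.

335/368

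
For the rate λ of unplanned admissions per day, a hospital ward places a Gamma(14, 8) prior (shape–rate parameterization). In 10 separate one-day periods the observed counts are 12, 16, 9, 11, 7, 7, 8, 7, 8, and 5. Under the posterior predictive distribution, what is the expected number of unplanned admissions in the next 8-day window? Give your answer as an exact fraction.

416/9

Total count: 12 + 16 + 9 + 11 + 7 + 7 + 8 + 7 + 8 + 5 = 90.
Total exposure: 10 days.
Posterior: α' = 14 + 90 = 104, β' = 8 + 10 = 18.
Predictive mean over an 8-day window = T·E[λ|data] = 8·104/18 = 416/9.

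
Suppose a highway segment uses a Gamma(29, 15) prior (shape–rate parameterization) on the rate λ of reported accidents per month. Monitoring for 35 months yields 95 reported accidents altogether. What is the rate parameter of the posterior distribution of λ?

50

Total count 95 over total exposure 35 months.
The Gamma prior is conjugate for the Poisson rate, so λ | data ~ Gamma(29+95, 15+35) = Gamma(124, 50).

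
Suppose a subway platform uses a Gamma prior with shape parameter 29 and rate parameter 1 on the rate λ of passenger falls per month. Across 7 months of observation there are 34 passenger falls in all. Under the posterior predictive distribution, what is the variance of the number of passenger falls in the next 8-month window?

Total count 34 over total exposure 7 months.
Gamma(α, β) with Poisson data over total exposure Σt gives posterior Gamma(α+Σx, β+Σt) = Gamma(63, 8).
The posterior predictive for a window of length T is Negative Binomial with variance T·α'·(β'+T)/β'² = 8·63·16/64 = 126.

126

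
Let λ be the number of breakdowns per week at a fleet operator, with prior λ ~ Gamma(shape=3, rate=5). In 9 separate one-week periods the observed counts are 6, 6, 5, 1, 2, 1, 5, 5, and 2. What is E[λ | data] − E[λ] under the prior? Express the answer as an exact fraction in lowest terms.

69/35

Total count: 6 + 6 + 5 + 1 + 2 + 1 + 5 + 5 + 2 = 33.
Total exposure: 9 weeks.
Conjugate update: add total count to the shape and total exposure to the rate, giving Gamma(36, 14).
Posterior mean = 36/14 = 18/7; prior mean = 3/5 = 3/5. Difference = 18/7 − 3/5 = 69/35.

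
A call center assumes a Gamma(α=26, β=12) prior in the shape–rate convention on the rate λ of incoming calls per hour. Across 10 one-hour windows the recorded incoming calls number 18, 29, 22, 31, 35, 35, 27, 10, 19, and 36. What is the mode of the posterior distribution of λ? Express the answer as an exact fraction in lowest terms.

Total count: 18 + 29 + 22 + 31 + 35 + 35 + 27 + 10 + 19 + 36 = 262.
Total exposure: 10 hours.
By Gamma–Poisson conjugacy, the posterior is Gamma(α + Σx, β + Σt) = Gamma(26 + 262, 12 + 10) = Gamma(288, 22).
Posterior mode = (α'−1)/β' = 287/22.

287/22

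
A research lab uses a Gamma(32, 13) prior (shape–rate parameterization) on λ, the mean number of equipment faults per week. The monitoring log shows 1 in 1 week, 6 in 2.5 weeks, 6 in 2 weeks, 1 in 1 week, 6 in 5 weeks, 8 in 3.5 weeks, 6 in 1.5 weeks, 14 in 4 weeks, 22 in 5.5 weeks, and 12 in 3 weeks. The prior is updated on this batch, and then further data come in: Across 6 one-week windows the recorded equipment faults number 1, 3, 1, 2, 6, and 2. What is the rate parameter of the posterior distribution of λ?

Total count: 1 + 6 + 6 + 1 + 6 + 8 + 6 + 14 + 22 + 12 = 82.
Total exposure: 1 + 2.5 + 2 + 1 + 5 + 3.5 + 1.5 + 4 + 5.5 + 3 = 29 weeks.
After the first batch: Gamma(32 + 82, 13 + 29) = Gamma(114, 42).
Total count: 1 + 3 + 1 + 2 + 6 + 2 = 15.
Total exposure: 6 weeks.
After the second batch: Gamma(114 + 15, 42 + 6) = Gamma(129, 48).

48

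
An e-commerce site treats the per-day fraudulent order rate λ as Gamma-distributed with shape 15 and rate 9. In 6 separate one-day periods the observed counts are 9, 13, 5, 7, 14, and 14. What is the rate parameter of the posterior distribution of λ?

15

Total count: 9 + 13 + 5 + 7 + 14 + 14 = 62.
Total exposure: 6 days.
The Gamma prior is conjugate for the Poisson rate, so λ | data ~ Gamma(15+62, 9+6) = Gamma(77, 15).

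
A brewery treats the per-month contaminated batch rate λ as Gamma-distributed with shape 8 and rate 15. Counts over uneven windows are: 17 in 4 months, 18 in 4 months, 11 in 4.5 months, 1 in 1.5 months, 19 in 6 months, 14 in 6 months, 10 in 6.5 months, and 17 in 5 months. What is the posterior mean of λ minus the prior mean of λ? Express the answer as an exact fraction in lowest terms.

Total count: 17 + 18 + 11 + 1 + 19 + 14 + 10 + 17 = 107.
Total exposure: 4 + 4 + 4.5 + 1.5 + 6 + 6 + 6.5 + 5 = 37.5 months.
Posterior: α' = 8 + 107 = 115, β' = 15 + 37.5 = 105/2.
Posterior mean = 115/(105/2) = 46/21; prior mean = 8/15 = 8/15. Difference = 46/21 − 8/15 = 58/35.

58/35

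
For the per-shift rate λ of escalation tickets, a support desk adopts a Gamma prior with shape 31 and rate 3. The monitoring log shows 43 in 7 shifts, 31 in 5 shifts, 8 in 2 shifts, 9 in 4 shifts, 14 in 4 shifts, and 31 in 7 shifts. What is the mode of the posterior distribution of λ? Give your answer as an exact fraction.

83/16

Total count: 43 + 31 + 8 + 9 + 14 + 31 = 136.
Total exposure: 7 + 5 + 2 + 4 + 4 + 7 = 29 shifts.
Posterior: α' = 31 + 136 = 167, β' = 3 + 29 = 32.
Posterior mode = (α'−1)/β' = 166/32 = 83/16.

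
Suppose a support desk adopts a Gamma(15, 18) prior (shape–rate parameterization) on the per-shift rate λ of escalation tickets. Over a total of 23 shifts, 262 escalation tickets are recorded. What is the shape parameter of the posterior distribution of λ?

277

Total count 262 over total exposure 23 shifts.
Posterior: α' = 15 + 262 = 277, β' = 18 + 23 = 41.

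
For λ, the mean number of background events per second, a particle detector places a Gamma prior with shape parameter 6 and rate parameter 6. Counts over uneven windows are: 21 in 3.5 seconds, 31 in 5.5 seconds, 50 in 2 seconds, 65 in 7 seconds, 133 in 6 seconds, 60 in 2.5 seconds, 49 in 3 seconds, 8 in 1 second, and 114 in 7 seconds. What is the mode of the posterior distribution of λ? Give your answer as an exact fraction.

Total count: 21 + 31 + 50 + 65 + 133 + 60 + 49 + 8 + 114 = 531.
Total exposure: 3.5 + 5.5 + 2 + 7 + 6 + 2.5 + 3 + 1 + 7 = 37.5 seconds.
Gamma(α, β) with Poisson data over total exposure Σt gives posterior Gamma(α+Σx, β+Σt) = Gamma(537, 87/2).
Posterior mode = (α'−1)/β' = 536/(87/2) = 1072/87.

1072/87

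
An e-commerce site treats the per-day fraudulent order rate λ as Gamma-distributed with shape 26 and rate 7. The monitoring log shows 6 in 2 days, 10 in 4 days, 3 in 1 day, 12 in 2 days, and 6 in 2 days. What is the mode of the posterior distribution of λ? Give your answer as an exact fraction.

Total count: 6 + 10 + 3 + 12 + 6 = 37.
Total exposure: 2 + 4 + 1 + 2 + 2 = 11 days.
Conjugate update: add total count to the shape and total exposure to the rate, giving Gamma(63, 18).
Posterior mode = (α'−1)/β' = 62/18 = 31/9.

31/9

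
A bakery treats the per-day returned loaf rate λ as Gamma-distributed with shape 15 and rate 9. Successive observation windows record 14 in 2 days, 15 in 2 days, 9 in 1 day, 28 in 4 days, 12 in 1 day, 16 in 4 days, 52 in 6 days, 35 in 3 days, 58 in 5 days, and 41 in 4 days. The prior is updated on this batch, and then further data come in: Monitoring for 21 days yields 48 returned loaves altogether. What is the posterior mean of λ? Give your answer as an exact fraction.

Total count: 14 + 15 + 9 + 28 + 12 + 16 + 52 + 35 + 58 + 41 = 280.
Total exposure: 2 + 2 + 1 + 4 + 1 + 4 + 6 + 3 + 5 + 4 = 32 days.
After the first batch: Gamma(15 + 280, 9 + 32) = Gamma(295, 41).
Total count 48 over total exposure 21 days.
After the second batch: Gamma(295 + 48, 41 + 21) = Gamma(343, 62).
Posterior mean = α'/β' = 343/62.

343/62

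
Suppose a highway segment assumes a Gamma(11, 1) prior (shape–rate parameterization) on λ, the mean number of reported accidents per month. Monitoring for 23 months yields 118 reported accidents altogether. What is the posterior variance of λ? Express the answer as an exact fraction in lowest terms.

43/192

Total count 118 over total exposure 23 months.
By Gamma–Poisson conjugacy, the posterior is Gamma(α + Σx, β + Σt) = Gamma(11 + 118, 1 + 23) = Gamma(129, 24).
Posterior variance = α'/β'² = 129/576 = 43/192.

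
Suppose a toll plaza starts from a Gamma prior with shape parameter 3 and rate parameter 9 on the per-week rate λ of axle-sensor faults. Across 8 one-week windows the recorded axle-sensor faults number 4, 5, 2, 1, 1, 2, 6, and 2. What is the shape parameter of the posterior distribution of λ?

26

Total count: 4 + 5 + 2 + 1 + 1 + 2 + 6 + 2 = 23.
Total exposure: 8 weeks.
Posterior: α' = 3 + 23 = 26, β' = 9 + 8 = 17.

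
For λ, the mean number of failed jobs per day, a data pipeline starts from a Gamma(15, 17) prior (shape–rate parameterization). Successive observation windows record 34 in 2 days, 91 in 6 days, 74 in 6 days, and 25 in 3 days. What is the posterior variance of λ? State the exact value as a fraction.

239/1156

Total count: 34 + 91 + 74 + 25 = 224.
Total exposure: 2 + 6 + 6 + 3 = 17 days.
By Gamma–Poisson conjugacy, the posterior is Gamma(α + Σx, β + Σt) = Gamma(15 + 224, 17 + 17) = Gamma(239, 34).
Posterior variance = α'/β'² = 239/1156.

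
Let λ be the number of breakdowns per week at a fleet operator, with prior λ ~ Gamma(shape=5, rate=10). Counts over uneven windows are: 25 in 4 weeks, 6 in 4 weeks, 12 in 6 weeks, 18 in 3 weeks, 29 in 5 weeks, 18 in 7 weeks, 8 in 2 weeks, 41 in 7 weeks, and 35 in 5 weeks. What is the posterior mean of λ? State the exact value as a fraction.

Total count: 25 + 6 + 12 + 18 + 29 + 18 + 8 + 41 + 35 = 192.
Total exposure: 4 + 4 + 6 + 3 + 5 + 7 + 2 + 7 + 5 = 43 weeks.
By Gamma–Poisson conjugacy, the posterior is Gamma(α + Σx, β + Σt) = Gamma(5 + 192, 10 + 43) = Gamma(197, 53).
Posterior mean = α'/β' = 197/53.

197/53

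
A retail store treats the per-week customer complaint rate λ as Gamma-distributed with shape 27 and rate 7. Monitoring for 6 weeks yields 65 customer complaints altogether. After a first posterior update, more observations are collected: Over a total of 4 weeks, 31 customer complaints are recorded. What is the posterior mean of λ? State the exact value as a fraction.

Total count 65 over total exposure 6 weeks.
After the first batch: Gamma(27 + 65, 7 + 6) = Gamma(92, 13).
Total count 31 over total exposure 4 weeks.
After the second batch: Gamma(92 + 31, 13 + 4) = Gamma(123, 17).
Posterior mean = α'/β' = 123/17.

123/17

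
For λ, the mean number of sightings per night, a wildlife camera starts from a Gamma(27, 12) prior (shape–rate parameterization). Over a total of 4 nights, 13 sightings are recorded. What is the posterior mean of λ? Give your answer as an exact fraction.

5/2

Total count 13 over total exposure 4 nights.
Posterior: α' = 27 + 13 = 40, β' = 12 + 4 = 16.
Posterior mean = α'/β' = 40/16 = 5/2.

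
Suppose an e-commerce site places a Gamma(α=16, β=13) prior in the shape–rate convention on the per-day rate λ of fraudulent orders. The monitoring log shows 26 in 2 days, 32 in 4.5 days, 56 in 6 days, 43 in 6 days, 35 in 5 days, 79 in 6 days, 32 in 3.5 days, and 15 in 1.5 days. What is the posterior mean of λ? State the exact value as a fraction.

Total count: 26 + 32 + 56 + 43 + 35 + 79 + 32 + 15 = 318.
Total exposure: 2 + 4.5 + 6 + 6 + 5 + 6 + 3.5 + 1.5 = 34.5 days.
Posterior: α' = 16 + 318 = 334, β' = 13 + 34.5 = 95/2.
Posterior mean = α'/β' = 334/(95/2) = 668/95.

668/95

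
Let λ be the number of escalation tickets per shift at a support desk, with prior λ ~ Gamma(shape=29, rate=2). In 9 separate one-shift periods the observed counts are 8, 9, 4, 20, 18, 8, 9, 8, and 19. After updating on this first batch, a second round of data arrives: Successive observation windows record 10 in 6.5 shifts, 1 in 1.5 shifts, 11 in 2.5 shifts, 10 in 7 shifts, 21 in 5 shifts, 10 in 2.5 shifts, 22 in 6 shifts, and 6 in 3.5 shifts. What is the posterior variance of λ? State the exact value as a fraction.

Total count: 8 + 9 + 4 + 20 + 18 + 8 + 9 + 8 + 19 = 103.
Total exposure: 9 shifts.
After the first batch: Gamma(29 + 103, 2 + 9) = Gamma(132, 11).
Total count: 10 + 1 + 11 + 10 + 21 + 10 + 22 + 6 = 91.
Total exposure: 6.5 + 1.5 + 2.5 + 7 + 5 + 2.5 + 6 + 3.5 = 34.5 shifts.
After the second batch: Gamma(132 + 91, 11 + 34.5) = Gamma(223, 91/2).
Posterior variance = α'/β'² = 223/(8281/4) = 892/8281.

892/8281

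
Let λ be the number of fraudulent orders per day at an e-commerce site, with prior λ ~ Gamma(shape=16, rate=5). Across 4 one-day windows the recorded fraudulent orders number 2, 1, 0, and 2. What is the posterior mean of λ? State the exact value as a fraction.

Total count: 2 + 1 + 0 + 2 = 5.
Total exposure: 4 days.
Posterior: α' = 16 + 5 = 21, β' = 5 + 4 = 9.
Posterior mean = α'/β' = 21/9 = 7/3.

7/3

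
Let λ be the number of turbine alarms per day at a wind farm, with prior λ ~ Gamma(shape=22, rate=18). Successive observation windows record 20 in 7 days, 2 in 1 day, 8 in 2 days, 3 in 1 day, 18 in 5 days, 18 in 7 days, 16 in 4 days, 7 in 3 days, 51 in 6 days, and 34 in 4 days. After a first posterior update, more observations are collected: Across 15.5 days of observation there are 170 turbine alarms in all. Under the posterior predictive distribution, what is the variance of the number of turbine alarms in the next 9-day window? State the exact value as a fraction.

121770/2401

Total count: 20 + 2 + 8 + 3 + 18 + 18 + 16 + 7 + 51 + 34 = 177.
Total exposure: 7 + 1 + 2 + 1 + 5 + 7 + 4 + 3 + 6 + 4 = 40 days.
After the first batch: Gamma(22 + 177, 18 + 40) = Gamma(199, 58).
Total count 170 over total exposure 15.5 days.
After the second batch: Gamma(199 + 170, 58 + 15.5) = Gamma(369, 147/2).
The posterior predictive for a window of length T is Negative Binomial with variance T·α'·(β'+T)/β'² = 9·369·(165/2)/(21609/4) = 121770/2401.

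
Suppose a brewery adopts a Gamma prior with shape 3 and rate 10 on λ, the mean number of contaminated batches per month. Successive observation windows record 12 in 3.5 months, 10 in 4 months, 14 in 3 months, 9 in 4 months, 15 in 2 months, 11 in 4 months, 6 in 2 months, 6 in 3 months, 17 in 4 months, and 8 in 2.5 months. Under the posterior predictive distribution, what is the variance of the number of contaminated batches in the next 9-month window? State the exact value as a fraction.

Total count: 12 + 10 + 14 + 9 + 15 + 11 + 6 + 6 + 17 + 8 = 108.
Total exposure: 3.5 + 4 + 3 + 4 + 2 + 4 + 2 + 3 + 4 + 2.5 = 32 months.
Conjugate update: add total count to the shape and total exposure to the rate, giving Gamma(111, 42).
The posterior predictive for a window of length T is Negative Binomial with variance T·α'·(β'+T)/β'² = 9·111·51/1764 = 5661/196.

5661/196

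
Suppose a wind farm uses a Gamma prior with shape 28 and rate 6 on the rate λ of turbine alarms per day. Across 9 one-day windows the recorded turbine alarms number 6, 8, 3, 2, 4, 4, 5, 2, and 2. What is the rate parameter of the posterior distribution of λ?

Total count: 6 + 8 + 3 + 2 + 4 + 4 + 5 + 2 + 2 = 36.
Total exposure: 9 days.
Gamma(α, β) with Poisson data over total exposure Σt gives posterior Gamma(α+Σx, β+Σt) = Gamma(64, 15).

15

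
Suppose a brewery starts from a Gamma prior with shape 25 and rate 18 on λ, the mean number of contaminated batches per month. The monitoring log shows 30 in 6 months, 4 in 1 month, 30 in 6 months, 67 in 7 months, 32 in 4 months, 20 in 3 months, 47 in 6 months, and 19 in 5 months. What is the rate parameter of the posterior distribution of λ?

Total count: 30 + 4 + 30 + 67 + 32 + 20 + 47 + 19 = 249.
Total exposure: 6 + 1 + 6 + 7 + 4 + 3 + 6 + 5 = 38 months.
Gamma(α, β) with Poisson data over total exposure Σt gives posterior Gamma(α+Σx, β+Σt) = Gamma(274, 56).

56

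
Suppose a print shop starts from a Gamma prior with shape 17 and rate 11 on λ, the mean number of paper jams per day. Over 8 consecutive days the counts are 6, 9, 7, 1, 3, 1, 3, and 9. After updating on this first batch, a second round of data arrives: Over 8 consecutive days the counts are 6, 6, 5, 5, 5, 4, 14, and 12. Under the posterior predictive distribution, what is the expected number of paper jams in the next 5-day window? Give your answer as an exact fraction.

565/27

Total count: 6 + 9 + 7 + 1 + 3 + 1 + 3 + 9 = 39.
Total exposure: 8 days.
After the first batch: Gamma(17 + 39, 11 + 8) = Gamma(56, 19).
Total count: 6 + 6 + 5 + 5 + 5 + 4 + 14 + 12 = 57.
Total exposure: 8 days.
After the second batch: Gamma(56 + 57, 19 + 8) = Gamma(113, 27).
Predictive mean over a 5-day window = T·E[λ|data] = 5·113/27 = 565/27.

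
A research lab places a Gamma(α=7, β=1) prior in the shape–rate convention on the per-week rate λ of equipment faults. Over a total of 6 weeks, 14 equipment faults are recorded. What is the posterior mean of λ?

3

Total count 14 over total exposure 6 weeks.
Conjugate update: add total count to the shape and total exposure to the rate, giving Gamma(21, 7).
Posterior mean = α'/β' = 21/7 = 3.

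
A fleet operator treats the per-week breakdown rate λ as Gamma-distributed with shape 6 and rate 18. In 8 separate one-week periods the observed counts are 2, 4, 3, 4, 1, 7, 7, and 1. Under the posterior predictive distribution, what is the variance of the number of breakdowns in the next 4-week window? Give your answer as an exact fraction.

1050/169

Total count: 2 + 4 + 3 + 4 + 1 + 7 + 7 + 1 = 29.
Total exposure: 8 weeks.
Conjugate update: add total count to the shape and total exposure to the rate, giving Gamma(35, 26).
The posterior predictive for a window of length T is Negative Binomial with variance T·α'·(β'+T)/β'² = 4·35·30/676 = 1050/169.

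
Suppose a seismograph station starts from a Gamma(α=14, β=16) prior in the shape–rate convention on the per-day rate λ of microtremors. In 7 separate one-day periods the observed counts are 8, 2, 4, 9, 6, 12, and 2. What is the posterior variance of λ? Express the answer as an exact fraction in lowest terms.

Total count: 8 + 2 + 4 + 9 + 6 + 12 + 2 = 43.
Total exposure: 7 days.
Gamma(α, β) with Poisson data over total exposure Σt gives posterior Gamma(α+Σx, β+Σt) = Gamma(57, 23).
Posterior variance = α'/β'² = 57/529.

57/529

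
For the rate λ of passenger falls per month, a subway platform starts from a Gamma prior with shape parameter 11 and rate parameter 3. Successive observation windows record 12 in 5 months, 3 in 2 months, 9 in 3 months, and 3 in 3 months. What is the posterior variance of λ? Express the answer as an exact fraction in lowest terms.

19/128

Total count: 12 + 3 + 9 + 3 = 27.
Total exposure: 5 + 2 + 3 + 3 = 13 months.
Gamma(α, β) with Poisson data over total exposure Σt gives posterior Gamma(α+Σx, β+Σt) = Gamma(38, 16).
Posterior variance = α'/β'² = 38/256 = 19/128.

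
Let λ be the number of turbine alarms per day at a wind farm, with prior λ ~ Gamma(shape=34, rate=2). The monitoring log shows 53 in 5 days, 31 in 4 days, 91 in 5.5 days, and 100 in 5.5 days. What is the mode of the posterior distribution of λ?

Total count: 53 + 31 + 91 + 100 = 275.
Total exposure: 5 + 4 + 5.5 + 5.5 = 20 days.
The Gamma prior is conjugate for the Poisson rate, so λ | data ~ Gamma(34+275, 2+20) = Gamma(309, 22).
Posterior mode = (α'−1)/β' = 308/22 = 14.

14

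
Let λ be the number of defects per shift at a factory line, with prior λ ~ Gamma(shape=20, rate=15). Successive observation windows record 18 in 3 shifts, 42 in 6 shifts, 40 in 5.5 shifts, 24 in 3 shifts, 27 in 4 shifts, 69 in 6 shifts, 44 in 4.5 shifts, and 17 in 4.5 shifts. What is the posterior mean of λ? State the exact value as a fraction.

Total count: 18 + 42 + 40 + 24 + 27 + 69 + 44 + 17 = 281.
Total exposure: 3 + 6 + 5.5 + 3 + 4 + 6 + 4.5 + 4.5 = 36.5 shifts.
The Gamma prior is conjugate for the Poisson rate, so λ | data ~ Gamma(20+281, 15+36.5) = Gamma(301, 103/2).
Posterior mean = α'/β' = 301/(103/2) = 602/103.

602/103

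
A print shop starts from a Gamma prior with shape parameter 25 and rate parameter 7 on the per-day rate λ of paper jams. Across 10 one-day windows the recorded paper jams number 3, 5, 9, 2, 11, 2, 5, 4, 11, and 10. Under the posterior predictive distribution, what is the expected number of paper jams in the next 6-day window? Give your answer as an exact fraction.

Total count: 3 + 5 + 9 + 2 + 11 + 2 + 5 + 4 + 11 + 10 = 62.
Total exposure: 10 days.
Gamma(α, β) with Poisson data over total exposure Σt gives posterior Gamma(α+Σx, β+Σt) = Gamma(87, 17).
Predictive mean over a 6-day window = T·E[λ|data] = 6·87/17 = 522/17.

522/17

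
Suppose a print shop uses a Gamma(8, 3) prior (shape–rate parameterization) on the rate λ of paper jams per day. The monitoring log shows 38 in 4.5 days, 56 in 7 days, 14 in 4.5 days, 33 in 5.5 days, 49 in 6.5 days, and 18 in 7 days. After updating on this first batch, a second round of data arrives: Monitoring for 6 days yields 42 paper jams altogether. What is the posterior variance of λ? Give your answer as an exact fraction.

129/968

Total count: 38 + 56 + 14 + 33 + 49 + 18 = 208.
Total exposure: 4.5 + 7 + 4.5 + 5.5 + 6.5 + 7 = 35 days.
After the first batch: Gamma(8 + 208, 3 + 35) = Gamma(216, 38).
Total count 42 over total exposure 6 days.
After the second batch: Gamma(216 + 42, 38 + 6) = Gamma(258, 44).
Posterior variance = α'/β'² = 258/1936 = 129/968.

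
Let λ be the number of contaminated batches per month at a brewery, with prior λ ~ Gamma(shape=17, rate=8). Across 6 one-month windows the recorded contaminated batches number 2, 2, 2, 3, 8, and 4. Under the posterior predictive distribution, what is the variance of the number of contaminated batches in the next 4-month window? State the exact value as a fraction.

Total count: 2 + 2 + 2 + 3 + 8 + 4 = 21.
Total exposure: 6 months.
The Gamma prior is conjugate for the Poisson rate, so λ | data ~ Gamma(17+21, 8+6) = Gamma(38, 14).
The posterior predictive for a window of length T is Negative Binomial with variance T·α'·(β'+T)/β'² = 4·38·18/196 = 684/49.

684/49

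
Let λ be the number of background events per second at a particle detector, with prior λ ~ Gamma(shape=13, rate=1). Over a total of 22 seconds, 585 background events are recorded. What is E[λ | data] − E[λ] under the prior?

13

Total count 585 over total exposure 22 seconds.
Posterior: α' = 13 + 585 = 598, β' = 1 + 22 = 23.
Posterior mean = 598/23 = 26; prior mean = 13/1 = 13. Difference = 26 − 13 = 13.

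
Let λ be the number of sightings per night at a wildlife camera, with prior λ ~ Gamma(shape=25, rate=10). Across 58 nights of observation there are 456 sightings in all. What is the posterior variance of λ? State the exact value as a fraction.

481/4624

Total count 456 over total exposure 58 nights.
By Gamma–Poisson conjugacy, the posterior is Gamma(α + Σx, β + Σt) = Gamma(25 + 456, 10 + 58) = Gamma(481, 68).
Posterior variance = α'/β'² = 481/4624.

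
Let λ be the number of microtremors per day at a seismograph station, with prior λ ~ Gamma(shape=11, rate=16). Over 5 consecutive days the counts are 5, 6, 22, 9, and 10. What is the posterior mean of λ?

3

Total count: 5 + 6 + 22 + 9 + 10 = 52.
Total exposure: 5 days.
The Gamma prior is conjugate for the Poisson rate, so λ | data ~ Gamma(11+52, 16+5) = Gamma(63, 21).
Posterior mean = α'/β' = 63/21 = 3.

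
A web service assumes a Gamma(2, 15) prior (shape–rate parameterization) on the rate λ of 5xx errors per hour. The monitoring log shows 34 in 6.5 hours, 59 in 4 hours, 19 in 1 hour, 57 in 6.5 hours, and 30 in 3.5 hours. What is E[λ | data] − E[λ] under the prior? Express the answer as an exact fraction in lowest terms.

5884/1095

Total count: 34 + 59 + 19 + 57 + 30 = 199.
Total exposure: 6.5 + 4 + 1 + 6.5 + 3.5 = 21.5 hours.
Gamma(α, β) with Poisson data over total exposure Σt gives posterior Gamma(α+Σx, β+Σt) = Gamma(201, 73/2).
Posterior mean = 201/(73/2) = 402/73; prior mean = 2/15 = 2/15. Difference = 402/73 − 2/15 = 5884/1095.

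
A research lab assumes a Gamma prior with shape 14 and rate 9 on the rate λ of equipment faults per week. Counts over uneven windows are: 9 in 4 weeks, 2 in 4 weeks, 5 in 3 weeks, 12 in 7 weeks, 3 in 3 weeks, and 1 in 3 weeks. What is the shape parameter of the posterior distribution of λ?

46

Total count: 9 + 2 + 5 + 12 + 3 + 1 = 32.
Total exposure: 4 + 4 + 3 + 7 + 3 + 3 = 24 weeks.
By Gamma–Poisson conjugacy, the posterior is Gamma(α + Σx, β + Σt) = Gamma(14 + 32, 9 + 24) = Gamma(46, 33).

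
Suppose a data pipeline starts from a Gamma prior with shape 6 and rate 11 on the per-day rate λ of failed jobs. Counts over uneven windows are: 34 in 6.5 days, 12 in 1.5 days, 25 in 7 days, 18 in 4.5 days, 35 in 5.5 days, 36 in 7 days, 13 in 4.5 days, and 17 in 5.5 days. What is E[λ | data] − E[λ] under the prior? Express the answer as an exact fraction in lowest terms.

1838/583

Total count: 34 + 12 + 25 + 18 + 35 + 36 + 13 + 17 = 190.
Total exposure: 6.5 + 1.5 + 7 + 4.5 + 5.5 + 7 + 4.5 + 5.5 = 42 days.
By Gamma–Poisson conjugacy, the posterior is Gamma(α + Σx, β + Σt) = Gamma(6 + 190, 11 + 42) = Gamma(196, 53).
Posterior mean = 196/53 = 196/53; prior mean = 6/11 = 6/11. Difference = 196/53 − 6/11 = 1838/583.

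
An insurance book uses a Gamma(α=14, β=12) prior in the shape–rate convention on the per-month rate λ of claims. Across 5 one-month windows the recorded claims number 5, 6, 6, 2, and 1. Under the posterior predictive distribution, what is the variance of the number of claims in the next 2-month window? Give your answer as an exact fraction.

76/17

Total count: 5 + 6 + 6 + 2 + 1 = 20.
Total exposure: 5 months.
Conjugate update: add total count to the shape and total exposure to the rate, giving Gamma(34, 17).
The posterior predictive for a window of length T is Negative Binomial with variance T·α'·(β'+T)/β'² = 2·34·19/289 = 76/17.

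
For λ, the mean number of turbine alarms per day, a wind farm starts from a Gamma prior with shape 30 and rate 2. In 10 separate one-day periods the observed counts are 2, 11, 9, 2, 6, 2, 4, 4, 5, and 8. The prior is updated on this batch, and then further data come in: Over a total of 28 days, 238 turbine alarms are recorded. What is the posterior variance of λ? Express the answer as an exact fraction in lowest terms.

321/1600

Total count: 2 + 11 + 9 + 2 + 6 + 2 + 4 + 4 + 5 + 8 = 53.
Total exposure: 10 days.
After the first batch: Gamma(30 + 53, 2 + 10) = Gamma(83, 12).
Total count 238 over total exposure 28 days.
After the second batch: Gamma(83 + 238, 12 + 28) = Gamma(321, 40).
Posterior variance = α'/β'² = 321/1600.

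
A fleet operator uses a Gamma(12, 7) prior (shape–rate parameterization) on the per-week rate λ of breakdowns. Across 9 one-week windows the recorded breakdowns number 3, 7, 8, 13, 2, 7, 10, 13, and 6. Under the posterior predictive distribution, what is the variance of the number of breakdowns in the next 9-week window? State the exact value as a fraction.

Total count: 3 + 7 + 8 + 13 + 2 + 7 + 10 + 13 + 6 = 69.
Total exposure: 9 weeks.
By Gamma–Poisson conjugacy, the posterior is Gamma(α + Σx, β + Σt) = Gamma(12 + 69, 7 + 9) = Gamma(81, 16).
The posterior predictive for a window of length T is Negative Binomial with variance T·α'·(β'+T)/β'² = 9·81·25/256 = 18225/256.

18225/256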